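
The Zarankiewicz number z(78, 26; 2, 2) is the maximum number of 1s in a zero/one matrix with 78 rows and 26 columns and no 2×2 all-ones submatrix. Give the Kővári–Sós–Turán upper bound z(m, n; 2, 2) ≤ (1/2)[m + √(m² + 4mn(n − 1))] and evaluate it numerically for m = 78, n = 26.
z(78, 26; 2, 2) ≤ (1/2)[78 + √(78² + 4·78·26·25)] = (1/2)[78 + √208884] = 267.5191

Kővári–Sós–Turán: let r_1, ..., r_78 be the row sums and z = Σ r_i the total number of 1s. Each pair of columns can share at most one row with both entries 1 (else a 2×2 all-ones block appears), so Σ_i C(r_i, 2) ≤ C(26, 2) = 325. By convexity Σ_i C(r_i, 2) ≥ 78·C(z/78, 2) = z(z − 78)/(2·78), giving z² − 78z − 78·26·25 ≤ 0 and hence z ≤ (1/2)[78 + √(6084 + 4·50700)] = (1/2)[78 + √208884] ≈ (1/2)(78 + 457.0383) = 267.5191.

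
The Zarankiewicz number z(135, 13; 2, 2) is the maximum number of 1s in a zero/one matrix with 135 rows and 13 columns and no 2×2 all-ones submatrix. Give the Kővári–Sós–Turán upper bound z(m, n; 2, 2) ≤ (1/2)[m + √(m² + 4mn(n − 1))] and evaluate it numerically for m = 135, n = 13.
z(135, 13; 2, 2) ≤ (1/2)[135 + √(135² + 4·135·13·12)] = (1/2)[135 + √102465] = 227.5508

Kővári–Sós–Turán: let r_1, ..., r_135 be the row sums and z = Σ r_i the total number of 1s. Each pair of columns can share at most one row with both entries 1 (else a 2×2 all-ones block appears), so Σ_i C(r_i, 2) ≤ C(13, 2) = 78. By convexity Σ_i C(r_i, 2) ≥ 135·C(z/135, 2) = z(z − 135)/(2·135), giving z² − 135z − 135·13·12 ≤ 0 and hence z ≤ (1/2)[135 + √(18225 + 4·21060)] = (1/2)[135 + √102465] ≈ (1/2)(135 + 320.1015) = 227.5508.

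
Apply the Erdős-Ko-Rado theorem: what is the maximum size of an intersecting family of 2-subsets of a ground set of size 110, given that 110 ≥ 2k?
max |F| = C(109, 1) = 109

The Erdős-Ko-Rado theorem states: for n ≥ 2k, an intersecting family of k-subsets of an n-element set has size at most C(n − 1, k − 1), with equality for 'star' families {A ⊆ [n] : |A| = k, i ∈ A} (fix an element i). For n = 110, k = 2: C(109, 1) = 109.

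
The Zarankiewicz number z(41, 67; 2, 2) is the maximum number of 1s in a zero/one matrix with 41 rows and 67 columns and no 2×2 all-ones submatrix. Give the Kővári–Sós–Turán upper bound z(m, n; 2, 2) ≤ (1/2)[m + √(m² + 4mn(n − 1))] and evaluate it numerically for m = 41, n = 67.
z(41, 67; 2, 2) ≤ (1/2)[41 + √(41² + 4·41·67·66)] = (1/2)[41 + √726889] = 446.7889

Kővári–Sós–Turán: let r_1, ..., r_41 be the row sums and z = Σ r_i the total number of 1s. Each pair of columns can share at most one row with both entries 1 (else a 2×2 all-ones block appears), so Σ_i C(r_i, 2) ≤ C(67, 2) = 2211. By convexity Σ_i C(r_i, 2) ≥ 41·C(z/41, 2) = z(z − 41)/(2·41), giving z² − 41z − 41·67·66 ≤ 0 and hence z ≤ (1/2)[41 + √(1681 + 4·181302)] = (1/2)[41 + √726889] ≈ (1/2)(41 + 852.5779) = 446.7889.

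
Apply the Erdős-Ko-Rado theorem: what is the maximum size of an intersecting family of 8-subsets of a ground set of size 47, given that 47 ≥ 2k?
max |F| = C(46, 7) = 53524680

The Erdős-Ko-Rado theorem states: for n ≥ 2k, an intersecting family of k-subsets of an n-element set has size at most C(n − 1, k − 1), with equality for 'star' families {A ⊆ [n] : |A| = k, i ∈ A} (fix an element i). For n = 47, k = 8: C(46, 7) = 53524680.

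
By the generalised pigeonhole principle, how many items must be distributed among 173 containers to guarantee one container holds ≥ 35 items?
n = (35 − 1)·173 + 1 = 5883

By the generalised pigeonhole principle, to guarantee some box contains ≥ r objects we need more than (r − 1) · k objects total. Threshold: n = (r − 1) · k + 1. With r = 35 and k = 173: n = 34 · 173 + 1 = 5882 + 1 = 5883. For n = 5882 = 34 · 173, we can put exactly 34 objects in every box, avoiding 35 in any single one — so 5883 is tight.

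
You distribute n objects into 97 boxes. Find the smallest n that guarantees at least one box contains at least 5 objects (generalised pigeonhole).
n = (5 − 1)·97 + 1 = 389

By the generalised pigeonhole principle, to guarantee some box contains ≥ r objects we need more than (r − 1) · k objects total. Threshold: n = (r − 1) · k + 1. With r = 5 and k = 97: n = 4 · 97 + 1 = 388 + 1 = 389. For n = 388 = 4 · 97, we can put exactly 4 objects in every box, avoiding 5 in any single one — so 389 is tight.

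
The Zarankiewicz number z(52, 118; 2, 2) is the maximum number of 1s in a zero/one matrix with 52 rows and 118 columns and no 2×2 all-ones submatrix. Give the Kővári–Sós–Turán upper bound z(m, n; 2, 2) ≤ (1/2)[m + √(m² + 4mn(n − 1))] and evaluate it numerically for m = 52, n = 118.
z(52, 118; 2, 2) ≤ (1/2)[52 + √(52² + 4·52·118·117)] = (1/2)[52 + √2874352] = 873.6957

Kővári–Sós–Turán: let r_1, ..., r_52 be the row sums and z = Σ r_i the total number of 1s. Each pair of columns can share at most one row with both entries 1 (else a 2×2 all-ones block appears), so Σ_i C(r_i, 2) ≤ C(118, 2) = 6903. By convexity Σ_i C(r_i, 2) ≥ 52·C(z/52, 2) = z(z − 52)/(2·52), giving z² − 52z − 52·118·117 ≤ 0 and hence z ≤ (1/2)[52 + √(2704 + 4·717912)] = (1/2)[52 + √2874352] ≈ (1/2)(52 + 1695.3914) = 873.6957.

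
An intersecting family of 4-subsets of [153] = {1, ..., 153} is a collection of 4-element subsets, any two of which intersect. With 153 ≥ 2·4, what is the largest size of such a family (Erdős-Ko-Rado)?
max |F| = C(152, 3) = 573800

The Erdős-Ko-Rado theorem states: for n ≥ 2k, an intersecting family of k-subsets of an n-element set has size at most C(n − 1, k − 1), with equality for 'star' families {A ⊆ [n] : |A| = k, i ∈ A} (fix an element i). For n = 153, k = 4: C(152, 3) = 573800.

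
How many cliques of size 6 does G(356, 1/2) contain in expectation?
E[# K_6] = C(356, 6) · (1/2)^C(6, 2) = 2710026901296 / 2^15 = 169376681331/2048 ≈ 82703457.681152

For each 6-subset S of vertices (there are C(356, 6) = 2710026901296 such S), let X_S = 1 if S induces a K_6 (all C(6, 2) = 15 edges present). Then P(X_S = 1) = (1/2)^15 = 1/32768. By linearity of expectation, E[# K_6] = C(356, 6) · (1/2)^15 = 2710026901296 / 32768 = 169376681331/2048 ≈ 82703457.681152.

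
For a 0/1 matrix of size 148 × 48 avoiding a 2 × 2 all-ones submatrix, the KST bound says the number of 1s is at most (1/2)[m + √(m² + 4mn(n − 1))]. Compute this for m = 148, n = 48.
z(148, 48; 2, 2) ≤ (1/2)[148 + √(148² + 4·148·48·47)] = (1/2)[148 + √1357456] = 656.5496

Kővári–Sós–Turán: let r_1, ..., r_148 be the row sums and z = Σ r_i the total number of 1s. Each pair of columns can share at most one row with both entries 1 (else a 2×2 all-ones block appears), so Σ_i C(r_i, 2) ≤ C(48, 2) = 1128. By convexity Σ_i C(r_i, 2) ≥ 148·C(z/148, 2) = z(z − 148)/(2·148), giving z² − 148z − 148·48·47 ≤ 0 and hence z ≤ (1/2)[148 + √(21904 + 4·333888)] = (1/2)[148 + √1357456] ≈ (1/2)(148 + 1165.0991) = 656.5496.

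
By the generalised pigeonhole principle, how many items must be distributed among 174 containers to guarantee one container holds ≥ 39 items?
n = (39 − 1)·174 + 1 = 6613

By the generalised pigeonhole principle, to guarantee some box contains ≥ r objects we need more than (r − 1) · k objects total. Threshold: n = (r − 1) · k + 1. With r = 39 and k = 174: n = 38 · 174 + 1 = 6612 + 1 = 6613. For n = 6612 = 38 · 174, we can put exactly 38 objects in every box, avoiding 39 in any single one — so 6613 is tight.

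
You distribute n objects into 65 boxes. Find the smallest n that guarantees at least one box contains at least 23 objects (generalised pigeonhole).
n = (23 − 1)·65 + 1 = 1431

By the generalised pigeonhole principle, to guarantee some box contains ≥ r objects we need more than (r − 1) · k objects total. Threshold: n = (r − 1) · k + 1. With r = 23 and k = 65: n = 22 · 65 + 1 = 1430 + 1 = 1431. For n = 1430 = 22 · 65, we can put exactly 22 objects in every box, avoiding 23 in any single one — so 1431 is tight.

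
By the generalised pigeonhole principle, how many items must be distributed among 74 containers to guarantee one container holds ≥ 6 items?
n = (6 − 1)·74 + 1 = 371

By the generalised pigeonhole principle, to guarantee some box contains ≥ r objects we need more than (r − 1) · k objects total. Threshold: n = (r − 1) · k + 1. With r = 6 and k = 74: n = 5 · 74 + 1 = 370 + 1 = 371. For n = 370 = 5 · 74, we can put exactly 5 objects in every box, avoiding 6 in any single one — so 371 is tight.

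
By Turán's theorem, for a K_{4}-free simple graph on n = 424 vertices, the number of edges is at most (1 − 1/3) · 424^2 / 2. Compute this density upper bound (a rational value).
Turán density bound = (2/3) · 424^2/2 = 179776/3 ≈ 59925.3333

Turán's theorem: ex(n, K_{r+1}) is achieved by the complete r-partite Turán graph T(n, r) with parts as balanced as possible, and is at most (1 − 1/r) · n^2/2. For r = 3, n = 424: the density bound is (2/3) · 179776/2 = 179776/3 ≈ 59925.3333. The integer-valued extremum is e(T(424, 3)) = 59925, which is strictly less than the density bound 179776/3 since 3 ∤ 424 (the parts of T(424, 3) cannot all be equal).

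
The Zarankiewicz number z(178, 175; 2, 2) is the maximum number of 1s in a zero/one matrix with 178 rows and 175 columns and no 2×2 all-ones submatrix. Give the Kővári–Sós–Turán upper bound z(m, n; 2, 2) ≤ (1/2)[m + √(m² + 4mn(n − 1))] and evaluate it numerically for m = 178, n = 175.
z(178, 175; 2, 2) ≤ (1/2)[178 + √(178² + 4·178·175·174)] = (1/2)[178 + √21712084] = 2418.8114

Kővári–Sós–Turán: let r_1, ..., r_178 be the row sums and z = Σ r_i the total number of 1s. Each pair of columns can share at most one row with both entries 1 (else a 2×2 all-ones block appears), so Σ_i C(r_i, 2) ≤ C(175, 2) = 15225. By convexity Σ_i C(r_i, 2) ≥ 178·C(z/178, 2) = z(z − 178)/(2·178), giving z² − 178z − 178·175·174 ≤ 0 and hence z ≤ (1/2)[178 + √(31684 + 4·5420100)] = (1/2)[178 + √21712084] ≈ (1/2)(178 + 4659.6227) = 2418.8114.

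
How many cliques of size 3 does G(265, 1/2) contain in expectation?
E[# K_3] = C(265, 3) · (1/2)^C(3, 2) = 3066580 / 2^3 = 766645/2 = 383322.5

For each 3-subset S of vertices (there are C(265, 3) = 3066580 such S), let X_S = 1 if S induces a K_3 (all C(3, 2) = 3 edges present). Then P(X_S = 1) = (1/2)^3 = 1/8. By linearity of expectation, E[# K_3] = C(265, 3) · (1/2)^3 = 3066580 / 8 = 766645/2 = 383322.5.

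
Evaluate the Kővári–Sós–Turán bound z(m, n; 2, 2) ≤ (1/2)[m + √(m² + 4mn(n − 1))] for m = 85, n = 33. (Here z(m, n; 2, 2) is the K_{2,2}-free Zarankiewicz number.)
z(85, 33; 2, 2) ≤ (1/2)[85 + √(85² + 4·85·33·32)] = (1/2)[85 + √366265] = 345.0992

Kővári–Sós–Turán: let r_1, ..., r_85 be the row sums and z = Σ r_i the total number of 1s. Each pair of columns can share at most one row with both entries 1 (else a 2×2 all-ones block appears), so Σ_i C(r_i, 2) ≤ C(33, 2) = 528. By convexity Σ_i C(r_i, 2) ≥ 85·C(z/85, 2) = z(z − 85)/(2·85), giving z² − 85z − 85·33·32 ≤ 0 and hence z ≤ (1/2)[85 + √(7225 + 4·89760)] = (1/2)[85 + √366265] ≈ (1/2)(85 + 605.1983) = 345.0992.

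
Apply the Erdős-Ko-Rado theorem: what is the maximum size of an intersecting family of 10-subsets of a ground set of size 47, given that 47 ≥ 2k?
max |F| = C(46, 9) = 1101716330

The Erdős-Ko-Rado theorem states: for n ≥ 2k, an intersecting family of k-subsets of an n-element set has size at most C(n − 1, k − 1), with equality for 'star' families {A ⊆ [n] : |A| = k, i ∈ A} (fix an element i). For n = 47, k = 10: C(46, 9) = 1101716330.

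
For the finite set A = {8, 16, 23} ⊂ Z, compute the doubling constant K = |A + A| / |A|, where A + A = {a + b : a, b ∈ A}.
K = |A + A| / |A| = 6/3 = 2

Enumerate A + A = {a + b : a, b ∈ A}. With |A| = 3, there are |A|^2 = 9 ordered sum pairs; collecting distinct values, A + A = {16, 24, 31, 32, 39, 46}, so |A + A| = 6. Thus K = 6/3 = 2. For comparison, the minimum possible |A + A| over all 3-element sets is 2·3 − 1 = 5 (so min K = 5/3), attained only by arithmetic progressions.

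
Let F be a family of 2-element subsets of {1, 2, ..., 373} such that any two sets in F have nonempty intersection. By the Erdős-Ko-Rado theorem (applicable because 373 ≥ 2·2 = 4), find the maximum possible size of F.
max |F| = C(372, 1) = 372

The Erdős-Ko-Rado theorem states: for n ≥ 2k, an intersecting family of k-subsets of an n-element set has size at most C(n − 1, k − 1), with equality for 'star' families {A ⊆ [n] : |A| = k, i ∈ A} (fix an element i). For n = 373, k = 2: C(372, 1) = 372.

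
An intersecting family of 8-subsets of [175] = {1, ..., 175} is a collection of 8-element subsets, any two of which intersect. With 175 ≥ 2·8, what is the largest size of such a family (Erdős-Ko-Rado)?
max |F| = C(174, 7) = 847879782984

Erdős-Ko-Rado (1961): when n ≥ 2k, max |F| = C(n−1, k−1). The bound is attained by the star {A : i ∈ A} for any fixed i ∈ [n]. Here C(175−1, 8−1) = C(174, 7) = 847879782984.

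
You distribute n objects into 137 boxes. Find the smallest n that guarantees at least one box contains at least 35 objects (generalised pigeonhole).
n = (35 − 1)·137 + 1 = 4659

By the generalised pigeonhole principle, to guarantee some box contains ≥ r objects we need more than (r − 1) · k objects total. Threshold: n = (r − 1) · k + 1. With r = 35 and k = 137: n = 34 · 137 + 1 = 4658 + 1 = 4659. For n = 4658 = 34 · 137, we can put exactly 34 objects in every box, avoiding 35 in any single one — so 4659 is tight.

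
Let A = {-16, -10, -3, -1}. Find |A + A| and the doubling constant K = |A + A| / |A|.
K = |A + A| / |A| = 10/4 = 5/2

Enumerate A + A = {a + b : a, b ∈ A}. With |A| = 4, there are |A|^2 = 16 ordered sum pairs; collecting distinct values, A + A = {-32, -26, -20, -19, -17, -13, -11, -6, -4, -2}, so |A + A| = 10. Thus K = 10/4 = 5/2. For comparison, the minimum possible |A + A| over all 4-element sets is 2·4 − 1 = 7 (so min K = 7/4), attained only by arithmetic progressions.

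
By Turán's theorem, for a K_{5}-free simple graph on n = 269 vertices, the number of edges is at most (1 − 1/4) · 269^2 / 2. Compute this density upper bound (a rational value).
Turán density bound = (3/4) · 269^2/2 = 217083/8 ≈ 27135.375

Turán's theorem: ex(n, K_{r+1}) is achieved by the complete r-partite Turán graph T(n, r) with parts as balanced as possible, and is at most (1 − 1/r) · n^2/2. For r = 4, n = 269: the density bound is (3/4) · 72361/2 = 217083/8 ≈ 27135.375. The integer-valued extremum is e(T(269, 4)) = 27135, which is strictly less than the density bound 217083/8 since 4 ∤ 269 (the parts of T(269, 4) cannot all be equal).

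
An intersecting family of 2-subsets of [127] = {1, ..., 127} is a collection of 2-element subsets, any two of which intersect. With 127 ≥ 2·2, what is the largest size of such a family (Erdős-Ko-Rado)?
max |F| = C(126, 1) = 126

Erdős-Ko-Rado (1961): when n ≥ 2k, max |F| = C(n−1, k−1). The bound is attained by the star {A : i ∈ A} for any fixed i ∈ [n]. Here C(127−1, 2−1) = C(126, 1) = 126.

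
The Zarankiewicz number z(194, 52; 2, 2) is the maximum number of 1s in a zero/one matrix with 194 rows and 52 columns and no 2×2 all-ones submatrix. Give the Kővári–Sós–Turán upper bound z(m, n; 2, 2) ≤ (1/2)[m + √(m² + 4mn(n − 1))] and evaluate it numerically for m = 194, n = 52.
z(194, 52; 2, 2) ≤ (1/2)[194 + √(194² + 4·194·52·51)] = (1/2)[194 + √2095588] = 820.8073

Kővári–Sós–Turán: let r_1, ..., r_194 be the row sums and z = Σ r_i the total number of 1s. Each pair of columns can share at most one row with both entries 1 (else a 2×2 all-ones block appears), so Σ_i C(r_i, 2) ≤ C(52, 2) = 1326. By convexity Σ_i C(r_i, 2) ≥ 194·C(z/194, 2) = z(z − 194)/(2·194), giving z² − 194z − 194·52·51 ≤ 0 and hence z ≤ (1/2)[194 + √(37636 + 4·514488)] = (1/2)[194 + √2095588] ≈ (1/2)(194 + 1447.6146) = 820.8073.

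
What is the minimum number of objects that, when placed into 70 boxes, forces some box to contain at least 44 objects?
n = (44 − 1)·70 + 1 = 3011

By the generalised pigeonhole principle, to guarantee some box contains ≥ r objects we need more than (r − 1) · k objects total. Threshold: n = (r − 1) · k + 1. With r = 44 and k = 70: n = 43 · 70 + 1 = 3010 + 1 = 3011. For n = 3010 = 43 · 70, we can put exactly 43 objects in every box, avoiding 44 in any single one — so 3011 is tight.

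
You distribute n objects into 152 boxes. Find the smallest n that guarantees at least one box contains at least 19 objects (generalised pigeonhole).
n = (19 − 1)·152 + 1 = 2737

By the generalised pigeonhole principle, to guarantee some box contains ≥ r objects we need more than (r − 1) · k objects total. Threshold: n = (r − 1) · k + 1. With r = 19 and k = 152: n = 18 · 152 + 1 = 2736 + 1 = 2737. For n = 2736 = 18 · 152, we can put exactly 18 objects in every box, avoiding 19 in any single one — so 2737 is tight.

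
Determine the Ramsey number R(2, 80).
R(2, 80) = 80

R(2, k) = k for all k ≥ 2: in a 2-colouring of K_k, either some edge is red (a red K_2) or all edges are blue (a blue K_k). And K_{79} coloured all-blue has no blue K_80, so R(2, 80) > 79. Hence R(2, 80) = 80.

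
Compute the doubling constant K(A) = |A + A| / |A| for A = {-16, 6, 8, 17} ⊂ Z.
K = |A + A| / |A| = 10/4 = 5/2

Enumerate A + A = {a + b : a, b ∈ A}. With |A| = 4, there are |A|^2 = 16 ordered sum pairs; collecting distinct values, A + A = {-32, -10, -8, 1, 12, 14, 16, 23, 25, 34}, so |A + A| = 10. Thus K = 10/4 = 5/2. For comparison, the minimum possible |A + A| over all 4-element sets is 2·4 − 1 = 7 (so min K = 7/4), attained only by arithmetic progressions.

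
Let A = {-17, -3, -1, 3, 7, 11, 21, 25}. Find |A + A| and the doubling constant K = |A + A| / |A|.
K = |A + A| / |A| = 25/8

Enumerate A + A = {a + b : a, b ∈ A}. With |A| = 8, there are |A|^2 = 64 ordered sum pairs; collecting distinct values, A + A = {-34, -20, -18, -14, -10, -6, -4, -2, 0, 2, 4, 6, 8, 10, 14, 18, 20, 22, 24, 28, 32, 36, 42, 46, 50}, so |A + A| = 25. Thus K = 25/8. For comparison, the minimum possible |A + A| over all 8-element sets is 2·8 − 1 = 15 (so min K = 15/8), attained only by arithmetic progressions.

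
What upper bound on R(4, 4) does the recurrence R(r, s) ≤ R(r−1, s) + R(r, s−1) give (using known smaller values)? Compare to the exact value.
R(4, 4) ≤ R(3, 4) + R(4, 3) = 9 + 9 = 18; exact value R(4, 4) = 18.

The Erdős–Szekeres recurrence R(r, s) ≤ R(r−1, s) + R(r, s−1) applied to (r, s) = (4, 4) gives
  R(4, 4) ≤ R(3, 4) + R(4, 3) = 9 + 9 = 18.
(Recall R(2, k) = k and R is symmetric.) Here the recurrence bound is tight: a matching lower-bound construction on K_{17} shows R(4, 4) > 17, so R(4, 4) = 18 exactly.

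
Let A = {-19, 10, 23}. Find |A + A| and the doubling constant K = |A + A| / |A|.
K = |A + A| / |A| = 6/3 = 2

Enumerate A + A = {a + b : a, b ∈ A}. With |A| = 3, there are |A|^2 = 9 ordered sum pairs; collecting distinct values, A + A = {-38, -9, 4, 20, 33, 46}, so |A + A| = 6. Thus K = 6/3 = 2. For comparison, the minimum possible |A + A| over all 3-element sets is 2·3 − 1 = 5 (so min K = 5/3), attained only by arithmetic progressions.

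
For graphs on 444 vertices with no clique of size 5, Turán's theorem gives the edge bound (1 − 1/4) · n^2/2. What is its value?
Turán density bound = (3/4) · 444^2/2 = 73926

Turán's theorem: ex(n, K_{r+1}) is achieved by the complete r-partite Turán graph T(n, r) with parts as balanced as possible, and is at most (1 − 1/r) · n^2/2. For r = 4, n = 444: the density bound is (3/4) · 197136/2 = 73926. Since 4 ∣ 444, the Turán graph T(444, 4) has parts of equal size 111, and its edge count e(T(444, 4)) = 73926 attains the density bound exactly.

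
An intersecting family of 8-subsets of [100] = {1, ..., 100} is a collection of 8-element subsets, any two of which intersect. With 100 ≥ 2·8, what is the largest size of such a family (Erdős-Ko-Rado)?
max |F| = C(99, 7) = 14887031544

Erdős-Ko-Rado (1961): when n ≥ 2k, max |F| = C(n−1, k−1). The bound is attained by the star {A : i ∈ A} for any fixed i ∈ [n]. Here C(100−1, 8−1) = C(99, 7) = 14887031544.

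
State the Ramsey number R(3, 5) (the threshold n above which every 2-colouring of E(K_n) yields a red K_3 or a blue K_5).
R(3, 5) = 14

Lower bound: an explicit 2-colouring of K_{13} (typically a Paley-type or other structured construction) avoids a red K_3 and a blue K_5, showing R(3, 5) > 13.
Upper bound: the Erdős–Szekeres recurrence R(r, t') ≤ R(r−1, t') + R(r, t'−1) yields R(3, 5) ≤ 14.
Hence R(3, 5) = 14.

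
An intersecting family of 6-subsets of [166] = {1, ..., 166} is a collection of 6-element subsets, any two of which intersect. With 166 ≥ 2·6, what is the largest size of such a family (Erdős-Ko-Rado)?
max |F| = C(165, 5) = 958683033

The Erdős-Ko-Rado theorem states: for n ≥ 2k, an intersecting family of k-subsets of an n-element set has size at most C(n − 1, k − 1), with equality for 'star' families {A ⊆ [n] : |A| = k, i ∈ A} (fix an element i). For n = 166, k = 6: C(165, 5) = 958683033.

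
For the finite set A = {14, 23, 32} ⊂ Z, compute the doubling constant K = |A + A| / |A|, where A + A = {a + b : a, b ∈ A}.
K = |A + A| / |A| = 5/3

Enumerate A + A = {a + b : a, b ∈ A}. With |A| = 3, there are |A|^2 = 9 ordered sum pairs; collecting distinct values, A + A = {28, 37, 46, 55, 64}, so |A + A| = 5. Thus K = 5/3. Here |A + A| = 2|A| − 1 = 5, the minimum possible — so K = 5/3 is minimal, which holds iff A is an arithmetic progression.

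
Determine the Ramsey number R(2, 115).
R(2, 115) = 115

R(2, k) = k for all k ≥ 2: in a 2-colouring of K_k, either some edge is red (a red K_2) or all edges are blue (a blue K_k). And K_{114} coloured all-blue has no blue K_115, so R(2, 115) > 114. Hence R(2, 115) = 115.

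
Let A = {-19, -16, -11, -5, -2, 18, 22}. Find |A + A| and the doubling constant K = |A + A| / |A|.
K = |A + A| / |A| = 27/7

Enumerate A + A = {a + b : a, b ∈ A}. With |A| = 7, there are |A|^2 = 49 ordered sum pairs; collecting distinct values, A + A = {-38, -35, -32, -30, -27, -24, -22, -21, -18, -16, -13, -10, -7, -4, -1, 2, 3, 6, 7, 11, 13, 16, 17, 20, 36, 40, 44}, so |A + A| = 27. Thus K = 27/7. For comparison, the minimum possible |A + A| over all 7-element sets is 2·7 − 1 = 13 (so min K = 13/7), attained only by arithmetic progressions.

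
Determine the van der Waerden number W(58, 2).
W(58, 2) = 58 + 1 = 59

A 2-term AP is any pair of integers, so a monochromatic 2-AP exists iff some colour is used at least twice. With 58 colours, the colouring i ↦ i on {1, ..., 58} uses each colour once, avoiding any monochromatic pair, so W(58, 2) > 58. For {1, ..., 59}, pigeonhole forces two integers of the same colour, which form a monochromatic 2-AP. Hence W(58, 2) = 59.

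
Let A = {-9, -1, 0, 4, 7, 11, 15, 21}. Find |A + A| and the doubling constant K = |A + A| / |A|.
K = |A + A| / |A| = 30/8 = 15/4

Enumerate A + A = {a + b : a, b ∈ A}. With |A| = 8, there are |A|^2 = 64 ordered sum pairs; collecting distinct values, A + A = {-18, -10, -9, -5, -2, -1, 0, 2, 3, 4, 6, 7, 8, 10, 11, 12, 14, 15, 18, 19, 20, 21, 22, 25, 26, 28, 30, 32, 36, 42}, so |A + A| = 30. Thus K = 30/8 = 15/4. For comparison, the minimum possible |A + A| over all 8-element sets is 2·8 − 1 = 15 (so min K = 15/8), attained only by arithmetic progressions.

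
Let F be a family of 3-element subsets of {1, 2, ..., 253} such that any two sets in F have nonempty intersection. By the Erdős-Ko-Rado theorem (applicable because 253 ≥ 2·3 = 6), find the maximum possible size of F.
max |F| = C(252, 2) = 31626

Erdős-Ko-Rado (1961): when n ≥ 2k, max |F| = C(n−1, k−1). The bound is attained by the star {A : i ∈ A} for any fixed i ∈ [n]. Here C(253−1, 3−1) = C(252, 2) = 31626.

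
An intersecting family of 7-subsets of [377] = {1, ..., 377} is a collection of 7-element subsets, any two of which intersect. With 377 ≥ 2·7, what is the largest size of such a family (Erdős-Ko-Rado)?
max |F| = C(376, 6) = 3770369379700

Erdős-Ko-Rado (1961): when n ≥ 2k, max |F| = C(n−1, k−1). The bound is attained by the star {A : i ∈ A} for any fixed i ∈ [n]. Here C(377−1, 7−1) = C(376, 6) = 3770369379700.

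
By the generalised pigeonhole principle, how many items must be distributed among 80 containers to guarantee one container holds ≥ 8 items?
n = (8 − 1)·80 + 1 = 561

By the generalised pigeonhole principle, to guarantee some box contains ≥ r objects we need more than (r − 1) · k objects total. Threshold: n = (r − 1) · k + 1. With r = 8 and k = 80: n = 7 · 80 + 1 = 560 + 1 = 561. For n = 560 = 7 · 80, we can put exactly 7 objects in every box, avoiding 8 in any single one — so 561 is tight.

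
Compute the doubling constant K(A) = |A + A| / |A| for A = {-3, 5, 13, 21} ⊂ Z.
K = |A + A| / |A| = 7/4

Enumerate A + A = {a + b : a, b ∈ A}. With |A| = 4, there are |A|^2 = 16 ordered sum pairs; collecting distinct values, A + A = {-6, 2, 10, 18, 26, 34, 42}, so |A + A| = 7. Thus K = 7/4. Here |A + A| = 2|A| − 1 = 7, the minimum possible — so K = 7/4 is minimal, which holds iff A is an arithmetic progression.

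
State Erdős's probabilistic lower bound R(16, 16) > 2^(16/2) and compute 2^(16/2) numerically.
2^(16/2) = 256; so R(16, 16) > 256

Colour each edge of K_n uniformly at random with red/blue. The expected number of monochromatic K_16 is C(n, 16) · 2 · 2^(−C(16,2)). If C(n, 16) · 2^(1 − C(16,2)) < 1, then with positive probability no monochromatic K_16 exists, so R(16, 16) > n. The standard estimate C(n, 16) ≤ n^16/16! shows this inequality holds whenever n ≤ 2^(16/2) (since 16! · 2^(C(16,2) − 1) > 2^(16^2/2) ≥ n^16). Hence R(16, 16) > 2^(16/2) = 256.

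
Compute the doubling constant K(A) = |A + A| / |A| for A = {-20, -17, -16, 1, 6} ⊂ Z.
K = |A + A| / |A| = 15/5 = 3

Enumerate A + A = {a + b : a, b ∈ A}. With |A| = 5, there are |A|^2 = 25 ordered sum pairs; collecting distinct values, A + A = {-40, -37, -36, -34, -33, -32, -19, -16, -15, -14, -11, -10, 2, 7, 12}, so |A + A| = 15. Thus K = 15/5 = 3. For comparison, the minimum possible |A + A| over all 5-element sets is 2·5 − 1 = 9 (so min K = 9/5), attained only by arithmetic progressions.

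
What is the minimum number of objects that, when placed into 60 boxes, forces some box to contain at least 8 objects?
n = (8 − 1)·60 + 1 = 421

By the generalised pigeonhole principle, to guarantee some box contains ≥ r objects we need more than (r − 1) · k objects total. Threshold: n = (r − 1) · k + 1. With r = 8 and k = 60: n = 7 · 60 + 1 = 420 + 1 = 421. For n = 420 = 7 · 60, we can put exactly 7 objects in every box, avoiding 8 in any single one — so 421 is tight.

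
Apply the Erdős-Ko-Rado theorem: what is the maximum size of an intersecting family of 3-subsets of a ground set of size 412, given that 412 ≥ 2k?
max |F| = C(411, 2) = 84255

Erdős-Ko-Rado (1961): when n ≥ 2k, max |F| = C(n−1, k−1). The bound is attained by the star {A : i ∈ A} for any fixed i ∈ [n]. Here C(412−1, 3−1) = C(411, 2) = 84255.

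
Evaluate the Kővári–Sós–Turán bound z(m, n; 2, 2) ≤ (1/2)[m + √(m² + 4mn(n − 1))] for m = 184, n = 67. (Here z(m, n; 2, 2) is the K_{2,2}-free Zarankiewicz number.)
z(184, 67; 2, 2) ≤ (1/2)[184 + √(184² + 4·184·67·66)] = (1/2)[184 + √3288448] = 998.7039

Kővári–Sós–Turán: let r_1, ..., r_184 be the row sums and z = Σ r_i the total number of 1s. Each pair of columns can share at most one row with both entries 1 (else a 2×2 all-ones block appears), so Σ_i C(r_i, 2) ≤ C(67, 2) = 2211. By convexity Σ_i C(r_i, 2) ≥ 184·C(z/184, 2) = z(z − 184)/(2·184), giving z² − 184z − 184·67·66 ≤ 0 and hence z ≤ (1/2)[184 + √(33856 + 4·813648)] = (1/2)[184 + √3288448] ≈ (1/2)(184 + 1813.4078) = 998.7039.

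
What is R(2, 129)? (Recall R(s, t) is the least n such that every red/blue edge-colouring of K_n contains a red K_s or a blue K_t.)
R(2, 129) = 129

R(2, k) = k for all k ≥ 2: in a 2-colouring of K_k, either some edge is red (a red K_2) or all edges are blue (a blue K_k). And K_{128} coloured all-blue has no blue K_129, so R(2, 129) > 128. Hence R(2, 129) = 129.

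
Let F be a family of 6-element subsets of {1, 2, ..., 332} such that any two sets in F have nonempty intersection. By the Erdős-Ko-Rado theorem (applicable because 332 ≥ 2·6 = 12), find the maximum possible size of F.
max |F| = C(331, 5) = 32120195646

Erdős-Ko-Rado (1961): when n ≥ 2k, max |F| = C(n−1, k−1). The bound is attained by the star {A : i ∈ A} for any fixed i ∈ [n]. Here C(332−1, 6−1) = C(331, 5) = 32120195646.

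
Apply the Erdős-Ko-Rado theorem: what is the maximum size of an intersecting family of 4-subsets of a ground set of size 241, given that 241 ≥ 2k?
max |F| = C(240, 3) = 2275280

The Erdős-Ko-Rado theorem states: for n ≥ 2k, an intersecting family of k-subsets of an n-element set has size at most C(n − 1, k − 1), with equality for 'star' families {A ⊆ [n] : |A| = k, i ∈ A} (fix an element i). For n = 241, k = 4: C(240, 3) = 2275280.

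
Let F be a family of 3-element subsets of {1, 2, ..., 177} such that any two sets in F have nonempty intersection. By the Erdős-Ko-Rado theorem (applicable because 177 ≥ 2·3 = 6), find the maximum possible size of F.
max |F| = C(176, 2) = 15400

Erdős-Ko-Rado (1961): when n ≥ 2k, max |F| = C(n−1, k−1). The bound is attained by the star {A : i ∈ A} for any fixed i ∈ [n]. Here C(177−1, 3−1) = C(176, 2) = 15400.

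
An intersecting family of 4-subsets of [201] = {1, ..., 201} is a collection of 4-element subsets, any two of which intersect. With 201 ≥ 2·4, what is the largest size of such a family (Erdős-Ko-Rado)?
max |F| = C(200, 3) = 1313400

The Erdős-Ko-Rado theorem states: for n ≥ 2k, an intersecting family of k-subsets of an n-element set has size at most C(n − 1, k − 1), with equality for 'star' families {A ⊆ [n] : |A| = k, i ∈ A} (fix an element i). For n = 201, k = 4: C(200, 3) = 1313400.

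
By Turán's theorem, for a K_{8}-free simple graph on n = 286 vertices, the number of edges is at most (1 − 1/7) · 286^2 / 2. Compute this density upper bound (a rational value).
Turán density bound = (6/7) · 286^2/2 = 245388/7 ≈ 35055.4286

Turán's theorem: ex(n, K_{r+1}) is achieved by the complete r-partite Turán graph T(n, r) with parts as balanced as possible, and is at most (1 − 1/r) · n^2/2. For r = 7, n = 286: the density bound is (6/7) · 81796/2 = 245388/7 ≈ 35055.4286. The integer-valued extremum is e(T(286, 7)) = 35055, which is strictly less than the density bound 245388/7 since 7 ∤ 286 (the parts of T(286, 7) cannot all be equal).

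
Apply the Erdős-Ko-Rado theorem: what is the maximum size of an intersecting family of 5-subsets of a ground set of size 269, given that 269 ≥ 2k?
max |F| = C(268, 4) = 210165935

Erdős-Ko-Rado (1961): when n ≥ 2k, max |F| = C(n−1, k−1). The bound is attained by the star {A : i ∈ A} for any fixed i ∈ [n]. Here C(269−1, 5−1) = C(268, 4) = 210165935.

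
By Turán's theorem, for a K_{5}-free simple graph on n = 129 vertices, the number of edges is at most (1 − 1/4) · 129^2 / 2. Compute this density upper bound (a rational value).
Turán density bound = (3/4) · 129^2/2 = 49923/8 ≈ 6240.375

Turán's theorem: ex(n, K_{r+1}) is achieved by the complete r-partite Turán graph T(n, r) with parts as balanced as possible, and is at most (1 − 1/r) · n^2/2. For r = 4, n = 129: the density bound is (3/4) · 16641/2 = 49923/8 ≈ 6240.375. The integer-valued extremum is e(T(129, 4)) = 6240, which is strictly less than the density bound 49923/8 since 4 ∤ 129 (the parts of T(129, 4) cannot all be equal).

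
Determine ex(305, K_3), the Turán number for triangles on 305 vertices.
ex(305, K_3) = ⌊305^2/4⌋ = 23256

Mantel (1907): a triangle-free graph on n vertices has at most ⌊n^2/4⌋ edges, with equality for the complete bipartite graph K_{⌊n/2⌋, ⌈n/2⌉}. For n = 305: ⌊305^2/4⌋ = ⌊93025/4⌋ = 23256. The extremal graph is K_{152, 153}, which has 152·153 = 23256 edges.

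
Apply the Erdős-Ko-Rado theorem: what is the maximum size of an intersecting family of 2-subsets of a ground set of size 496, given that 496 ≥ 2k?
max |F| = C(495, 1) = 495

Erdős-Ko-Rado (1961): when n ≥ 2k, max |F| = C(n−1, k−1). The bound is attained by the star {A : i ∈ A} for any fixed i ∈ [n]. Here C(496−1, 2−1) = C(495, 1) = 495.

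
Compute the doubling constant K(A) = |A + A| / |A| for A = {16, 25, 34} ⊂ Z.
K = |A + A| / |A| = 5/3

Enumerate A + A = {a + b : a, b ∈ A}. With |A| = 3, there are |A|^2 = 9 ordered sum pairs; collecting distinct values, A + A = {32, 41, 50, 59, 68}, so |A + A| = 5. Thus K = 5/3. Here |A + A| = 2|A| − 1 = 5, the minimum possible — so K = 5/3 is minimal, which holds iff A is an arithmetic progression.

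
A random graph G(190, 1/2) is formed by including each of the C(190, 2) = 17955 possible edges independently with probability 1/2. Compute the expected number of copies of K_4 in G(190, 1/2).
E[# K_4] = C(190, 4) · (1/2)^C(4, 2) = 52602165 / 2^6 = 821908.828125

For each 4-subset S of vertices (there are C(190, 4) = 52602165 such S), let X_S = 1 if S induces a K_4 (all C(4, 2) = 6 edges present). Then P(X_S = 1) = (1/2)^6 = 1/64. By linearity of expectation, E[# K_4] = C(190, 4) · (1/2)^6 = 52602165 / 64 = 821908.828125.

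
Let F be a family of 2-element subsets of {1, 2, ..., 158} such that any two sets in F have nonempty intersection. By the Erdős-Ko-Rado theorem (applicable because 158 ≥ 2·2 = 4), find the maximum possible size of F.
max |F| = C(157, 1) = 157

Erdős-Ko-Rado (1961): when n ≥ 2k, max |F| = C(n−1, k−1). The bound is attained by the star {A : i ∈ A} for any fixed i ∈ [n]. Here C(158−1, 2−1) = C(157, 1) = 157.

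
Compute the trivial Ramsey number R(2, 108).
R(2, 108) = 108

R(2, k) = k for all k ≥ 2: in a 2-colouring of K_k, either some edge is red (a red K_2) or all edges are blue (a blue K_k). And K_{107} coloured all-blue has no blue K_108, so R(2, 108) > 107. Hence R(2, 108) = 108.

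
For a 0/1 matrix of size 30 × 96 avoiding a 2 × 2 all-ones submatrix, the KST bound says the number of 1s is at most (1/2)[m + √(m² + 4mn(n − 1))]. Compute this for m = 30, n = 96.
z(30, 96; 2, 2) ≤ (1/2)[30 + √(30² + 4·30·96·95)] = (1/2)[30 + √1095300] = 538.2829

Kővári–Sós–Turán: let r_1, ..., r_30 be the row sums and z = Σ r_i the total number of 1s. Each pair of columns can share at most one row with both entries 1 (else a 2×2 all-ones block appears), so Σ_i C(r_i, 2) ≤ C(96, 2) = 4560. By convexity Σ_i C(r_i, 2) ≥ 30·C(z/30, 2) = z(z − 30)/(2·30), giving z² − 30z − 30·96·95 ≤ 0 and hence z ≤ (1/2)[30 + √(900 + 4·273600)] = (1/2)[30 + √1095300] ≈ (1/2)(30 + 1046.5658) = 538.2829.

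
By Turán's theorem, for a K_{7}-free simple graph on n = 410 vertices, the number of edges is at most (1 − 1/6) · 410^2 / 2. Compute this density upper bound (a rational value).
Turán density bound = (5/6) · 410^2/2 = 210125/3 ≈ 70041.6667

Turán's theorem: ex(n, K_{r+1}) is achieved by the complete r-partite Turán graph T(n, r) with parts as balanced as possible, and is at most (1 − 1/r) · n^2/2. For r = 6, n = 410: the density bound is (5/6) · 168100/2 = 210125/3 ≈ 70041.6667. The integer-valued extremum is e(T(410, 6)) = 70041, which is strictly less than the density bound 210125/3 since 6 ∤ 410 (the parts of T(410, 6) cannot all be equal).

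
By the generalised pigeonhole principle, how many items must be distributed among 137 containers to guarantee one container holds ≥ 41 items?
n = (41 − 1)·137 + 1 = 5481

By the generalised pigeonhole principle, to guarantee some box contains ≥ r objects we need more than (r − 1) · k objects total. Threshold: n = (r − 1) · k + 1. With r = 41 and k = 137: n = 40 · 137 + 1 = 5480 + 1 = 5481. For n = 5480 = 40 · 137, we can put exactly 40 objects in every box, avoiding 41 in any single one — so 5481 is tight.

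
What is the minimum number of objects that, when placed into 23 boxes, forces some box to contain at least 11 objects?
n = (11 − 1)·23 + 1 = 231

By the generalised pigeonhole principle, to guarantee some box contains ≥ r objects we need more than (r − 1) · k objects total. Threshold: n = (r − 1) · k + 1. With r = 11 and k = 23: n = 10 · 23 + 1 = 230 + 1 = 231. For n = 230 = 10 · 23, we can put exactly 10 objects in every box, avoiding 11 in any single one — so 231 is tight.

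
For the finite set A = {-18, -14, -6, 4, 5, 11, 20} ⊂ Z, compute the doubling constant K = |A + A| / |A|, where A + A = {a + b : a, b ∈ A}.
K = |A + A| / |A| = 28/7 = 4

Enumerate A + A = {a + b : a, b ∈ A}. With |A| = 7, there are |A|^2 = 49 ordered sum pairs; collecting distinct values, A + A = {-36, -32, -28, -24, -20, -14, -13, -12, -10, -9, -7, -3, -2, -1, 2, 5, 6, 8, 9, 10, 14, 15, 16, 22, 24, 25, 31, 40}, so |A + A| = 28. Thus K = 28/7 = 4. For comparison, the minimum possible |A + A| over all 7-element sets is 2·7 − 1 = 13 (so min K = 13/7), attained only by arithmetic progressions.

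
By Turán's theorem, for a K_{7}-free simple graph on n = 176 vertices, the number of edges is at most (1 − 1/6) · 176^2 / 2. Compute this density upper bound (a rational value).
Turán density bound = (5/6) · 176^2/2 = 38720/3 ≈ 12906.6667

Turán's theorem: ex(n, K_{r+1}) is achieved by the complete r-partite Turán graph T(n, r) with parts as balanced as possible, and is at most (1 − 1/r) · n^2/2. For r = 6, n = 176: the density bound is (5/6) · 30976/2 = 38720/3 ≈ 12906.6667. The integer-valued extremum is e(T(176, 6)) = 12906, which is strictly less than the density bound 38720/3 since 6 ∤ 176 (the parts of T(176, 6) cannot all be equal).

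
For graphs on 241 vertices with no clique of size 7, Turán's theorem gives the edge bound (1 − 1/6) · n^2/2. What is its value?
Turán density bound = (5/6) · 241^2/2 = 290405/12 ≈ 24200.4167

Turán's theorem: ex(n, K_{r+1}) is achieved by the complete r-partite Turán graph T(n, r) with parts as balanced as possible, and is at most (1 − 1/r) · n^2/2. For r = 6, n = 241: the density bound is (5/6) · 58081/2 = 290405/12 ≈ 24200.4167. The integer-valued extremum is e(T(241, 6)) = 24200, which is strictly less than the density bound 290405/12 since 6 ∤ 241 (the parts of T(241, 6) cannot all be equal).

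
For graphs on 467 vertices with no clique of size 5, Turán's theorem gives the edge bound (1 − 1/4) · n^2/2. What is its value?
Turán density bound = (3/4) · 467^2/2 = 654267/8 ≈ 81783.375

Turán's theorem: ex(n, K_{r+1}) is achieved by the complete r-partite Turán graph T(n, r) with parts as balanced as possible, and is at most (1 − 1/r) · n^2/2. For r = 4, n = 467: the density bound is (3/4) · 218089/2 = 654267/8 ≈ 81783.375. The integer-valued extremum is e(T(467, 4)) = 81783, which is strictly less than the density bound 654267/8 since 4 ∤ 467 (the parts of T(467, 4) cannot all be equal).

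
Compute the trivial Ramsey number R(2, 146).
R(2, 146) = 146

R(2, k) = k for all k ≥ 2: in a 2-colouring of K_k, either some edge is red (a red K_2) or all edges are blue (a blue K_k). And K_{145} coloured all-blue has no blue K_146, so R(2, 146) > 145. Hence R(2, 146) = 146.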